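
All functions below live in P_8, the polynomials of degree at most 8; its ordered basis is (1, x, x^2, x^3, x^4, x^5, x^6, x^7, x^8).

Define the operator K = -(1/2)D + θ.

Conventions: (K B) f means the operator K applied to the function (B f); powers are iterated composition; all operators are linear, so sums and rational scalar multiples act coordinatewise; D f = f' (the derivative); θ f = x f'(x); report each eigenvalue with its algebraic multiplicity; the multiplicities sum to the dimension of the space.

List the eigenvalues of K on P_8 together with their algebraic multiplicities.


λ = 0 (multiplicity 1), λ = 1 (multiplicity 1), λ = 2 (multiplicity 1), λ = 3 (multiplicity 1), λ = 4 (multiplicity 1), λ = 5 (multiplicity 1), λ = 6 (multiplicity 1), λ = 7 (multiplicity 1), λ = 8 (multiplicity 1)

image of 1: 0
image of x: x - 1/2
image of x^2: 2x^2 - x
image of x^3: 3x^3 - (3/2)x^2
image of x^4: 4x^4 - 2x^3
image of x^5: 5x^5 - (5/2)x^4
image of x^6: 6x^6 - 3x^5
image of x^7: 7x^7 - (7/2)x^6
image of x^8: 8x^8 - 4x^7
the matrix is upper triangular; its diagonal is (0, 1, 2, 3, 4, 5, 6, 7, 8)
for a triangular matrix the eigenvalues are the diagonal entries, with algebraic multiplicity their repetition count


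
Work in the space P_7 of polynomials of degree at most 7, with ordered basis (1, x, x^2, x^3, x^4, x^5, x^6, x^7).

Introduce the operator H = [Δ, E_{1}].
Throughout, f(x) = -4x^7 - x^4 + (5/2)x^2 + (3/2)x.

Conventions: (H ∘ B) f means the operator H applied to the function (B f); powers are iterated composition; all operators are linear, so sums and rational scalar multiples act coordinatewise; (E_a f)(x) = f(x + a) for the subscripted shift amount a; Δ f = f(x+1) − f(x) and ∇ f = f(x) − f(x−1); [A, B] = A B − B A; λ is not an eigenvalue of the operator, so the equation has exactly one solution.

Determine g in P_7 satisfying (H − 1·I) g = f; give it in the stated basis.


the result is g(x) = 4x^7 + x^4 - (5/2)x^2 - (3/2)x

write g with unknown coordinates in the stated basis and equate coefficients in (H − 1·I) g = f
solving from the highest basis element down gives g = 4x^7 + x^4 - (5/2)x^2 - (3/2)x
check: H g = 0
so H g − 1·g = -4x^7 - x^4 + (5/2)x^2 + (3/2)x = f ✓


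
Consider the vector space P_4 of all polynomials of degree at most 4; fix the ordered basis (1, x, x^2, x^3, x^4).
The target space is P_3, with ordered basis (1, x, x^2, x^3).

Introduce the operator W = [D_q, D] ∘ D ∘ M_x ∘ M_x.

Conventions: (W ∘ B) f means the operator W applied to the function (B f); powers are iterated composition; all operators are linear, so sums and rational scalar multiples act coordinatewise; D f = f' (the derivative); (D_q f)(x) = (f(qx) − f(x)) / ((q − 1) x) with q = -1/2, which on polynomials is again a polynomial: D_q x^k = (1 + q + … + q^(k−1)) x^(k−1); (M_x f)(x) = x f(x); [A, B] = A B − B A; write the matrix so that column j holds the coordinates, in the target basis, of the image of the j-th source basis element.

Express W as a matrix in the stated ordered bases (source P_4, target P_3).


the matrix is [[0, 9/2, 0, 0, 0]; [0, 0, 0, 0, 0]; [0, 0, 0, 45/8, 0]; [0, 0, 0, 0, 9/4]] (rows listed top to bottom)

image of 1: 0
image of x: 9/2
image of x^2: 0
image of x^3: (45/8)x^2
image of x^4: (9/4)x^3
each image's coordinates form column j of the matrix


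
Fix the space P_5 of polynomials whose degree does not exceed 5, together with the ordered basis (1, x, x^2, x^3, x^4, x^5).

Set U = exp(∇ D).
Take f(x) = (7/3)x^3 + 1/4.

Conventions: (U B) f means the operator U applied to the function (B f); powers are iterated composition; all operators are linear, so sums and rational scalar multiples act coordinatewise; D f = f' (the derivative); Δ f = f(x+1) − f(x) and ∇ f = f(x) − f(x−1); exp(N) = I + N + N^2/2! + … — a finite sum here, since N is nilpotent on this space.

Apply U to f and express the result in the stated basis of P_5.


g(x) = (7/3)x^3 + 14x - 27/4

order-1 term: 14x - 7
the series for exp(∇ D) f terminates at order 1
exp(∇ D) f = (7/3)x^3 + 14x - 27/4


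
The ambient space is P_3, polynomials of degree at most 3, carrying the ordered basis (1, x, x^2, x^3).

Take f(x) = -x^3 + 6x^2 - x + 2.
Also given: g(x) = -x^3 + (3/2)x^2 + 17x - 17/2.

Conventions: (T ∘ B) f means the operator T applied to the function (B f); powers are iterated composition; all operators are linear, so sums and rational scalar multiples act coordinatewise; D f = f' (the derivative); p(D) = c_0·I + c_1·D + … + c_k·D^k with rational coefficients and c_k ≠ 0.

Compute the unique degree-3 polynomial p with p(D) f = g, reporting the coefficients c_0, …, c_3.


D^0 f = -x^3 + 6x^2 - x + 2
D^1 f = -3x^2 + 12x - 1
D^2 f = -6x + 12
D^3 f = -6
matching coefficients of g against c_0 f + c_1 Df + … from the top degree down determines the c_i
solution: c_0 = 1, c_1 = 3/2, c_2 = 0, c_3 = 3/2

c_0 = 1, c_1 = 3/2, c_2 = 0, c_3 = 3/2


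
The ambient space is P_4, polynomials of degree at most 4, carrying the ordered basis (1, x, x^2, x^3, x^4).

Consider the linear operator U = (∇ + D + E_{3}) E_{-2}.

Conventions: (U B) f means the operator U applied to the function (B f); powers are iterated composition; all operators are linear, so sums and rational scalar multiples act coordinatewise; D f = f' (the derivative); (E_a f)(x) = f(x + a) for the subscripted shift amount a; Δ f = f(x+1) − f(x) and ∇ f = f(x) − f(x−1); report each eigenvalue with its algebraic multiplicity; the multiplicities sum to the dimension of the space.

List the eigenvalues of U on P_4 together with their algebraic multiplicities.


image of 1: 1
image of x: x + 3
image of x^2: x^2 + 6x - 8
image of x^3: x^3 + 9x^2 - 24x + 32
image of x^4: x^4 + 12x^3 - 48x^2 + 128x - 96
the matrix is upper triangular; its diagonal is (1, 1, 1, 1, 1)
for a triangular matrix the eigenvalues are the diagonal entries, with algebraic multiplicity their repetition count

λ = 1 (multiplicity 5)


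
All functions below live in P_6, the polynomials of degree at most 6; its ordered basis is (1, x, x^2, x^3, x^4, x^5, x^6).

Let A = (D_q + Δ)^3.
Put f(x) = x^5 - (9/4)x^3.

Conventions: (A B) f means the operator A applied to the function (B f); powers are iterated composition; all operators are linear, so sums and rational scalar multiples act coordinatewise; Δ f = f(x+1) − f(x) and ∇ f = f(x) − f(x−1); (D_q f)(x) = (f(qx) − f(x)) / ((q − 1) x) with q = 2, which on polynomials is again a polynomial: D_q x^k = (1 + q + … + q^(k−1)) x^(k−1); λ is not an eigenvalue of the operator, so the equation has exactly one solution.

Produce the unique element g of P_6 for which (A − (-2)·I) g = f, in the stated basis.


the image equals g(x) = (1/2)x^5 - (9/8)x^3 - 1710x^2 - 908x - 1223/4

write g with unknown coordinates in the stated basis and equate coefficients in (A − (-2)·I) g = f
solving from the highest basis element down gives g = (1/2)x^5 - (9/8)x^3 - 1710x^2 - 908x - 1223/4
check: A g = 3420x^2 + 1816x + 1223/2
so A g − (-2)·g = x^5 - (9/4)x^3 = f ✓


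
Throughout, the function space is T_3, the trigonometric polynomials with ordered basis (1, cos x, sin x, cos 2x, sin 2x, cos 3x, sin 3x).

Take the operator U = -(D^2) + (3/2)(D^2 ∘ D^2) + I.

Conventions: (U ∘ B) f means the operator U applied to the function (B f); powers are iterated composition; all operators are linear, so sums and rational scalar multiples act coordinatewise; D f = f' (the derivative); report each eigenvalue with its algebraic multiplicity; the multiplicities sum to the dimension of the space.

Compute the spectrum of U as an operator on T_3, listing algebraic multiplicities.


image of 1: 1
image of cos x: (7/2)cos x
image of sin x: (7/2)sin x
image of cos 2x: 29cos 2x
image of sin 2x: 29sin 2x
image of cos 3x: (263/2)cos 3x
image of sin 3x: (263/2)sin 3x
the matrix is diagonal; its diagonal is (1, 7/2, 7/2, 29, 29, 263/2, 263/2)
for a triangular matrix the eigenvalues are the diagonal entries, with algebraic multiplicity their repetition count

λ = 1 (multiplicity 1), λ = 7/2 (multiplicity 2), λ = 29 (multiplicity 2), λ = 263/2 (multiplicity 2)


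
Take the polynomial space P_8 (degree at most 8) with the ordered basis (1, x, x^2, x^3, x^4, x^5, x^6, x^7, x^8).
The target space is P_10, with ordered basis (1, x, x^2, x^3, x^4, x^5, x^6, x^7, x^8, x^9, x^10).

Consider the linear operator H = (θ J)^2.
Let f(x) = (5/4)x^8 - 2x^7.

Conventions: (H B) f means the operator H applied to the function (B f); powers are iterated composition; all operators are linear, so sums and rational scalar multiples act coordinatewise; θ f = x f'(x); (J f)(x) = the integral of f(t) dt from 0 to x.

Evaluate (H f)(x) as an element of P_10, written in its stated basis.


J f = (5/36)x^9 - (1/4)x^8
θ J f = (5/4)x^9 - 2x^8
J (θ J) f = (1/8)x^10 - (2/9)x^9
θ J (θ J) f = (5/4)x^10 - 2x^9

the image equals g(x) = (5/4)x^10 - 2x^9


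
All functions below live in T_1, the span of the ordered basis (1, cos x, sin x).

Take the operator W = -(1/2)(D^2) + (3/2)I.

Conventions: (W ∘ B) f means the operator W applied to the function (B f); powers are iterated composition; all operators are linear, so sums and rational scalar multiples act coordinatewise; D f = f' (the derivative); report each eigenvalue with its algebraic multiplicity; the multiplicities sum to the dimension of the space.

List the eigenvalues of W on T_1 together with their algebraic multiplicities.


image of 1: 3/2
image of cos x: 2cos x
image of sin x: 2sin x
the matrix is diagonal; its diagonal is (3/2, 2, 2)
for a triangular matrix the eigenvalues are the diagonal entries, with algebraic multiplicity their repetition count

λ = 3/2 (multiplicity 1), λ = 2 (multiplicity 2)


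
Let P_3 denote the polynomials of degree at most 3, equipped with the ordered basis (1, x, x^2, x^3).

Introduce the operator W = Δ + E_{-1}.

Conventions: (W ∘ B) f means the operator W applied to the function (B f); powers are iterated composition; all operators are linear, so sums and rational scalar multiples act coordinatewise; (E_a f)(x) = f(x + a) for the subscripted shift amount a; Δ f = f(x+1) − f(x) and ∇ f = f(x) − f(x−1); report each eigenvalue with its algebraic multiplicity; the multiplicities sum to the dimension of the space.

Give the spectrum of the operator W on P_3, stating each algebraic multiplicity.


λ = 1 (multiplicity 4)

image of 1: 1
image of x: x
image of x^2: x^2 + 2
image of x^3: x^3 + 6x
the matrix is upper triangular; its diagonal is (1, 1, 1, 1)
for a triangular matrix the eigenvalues are the diagonal entries, with algebraic multiplicity their repetition count


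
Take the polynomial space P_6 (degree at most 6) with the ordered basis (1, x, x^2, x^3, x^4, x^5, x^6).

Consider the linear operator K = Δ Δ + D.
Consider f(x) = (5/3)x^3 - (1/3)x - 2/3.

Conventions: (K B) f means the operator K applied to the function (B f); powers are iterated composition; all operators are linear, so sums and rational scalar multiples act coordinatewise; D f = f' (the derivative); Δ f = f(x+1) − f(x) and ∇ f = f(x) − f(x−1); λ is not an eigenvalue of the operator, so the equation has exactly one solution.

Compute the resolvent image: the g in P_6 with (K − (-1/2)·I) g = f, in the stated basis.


write g with unknown coordinates in the stated basis and equate coefficients in (K − (-1/2)·I) g = f
solving from the highest basis element down gives g = (10/3)x^3 - 20x^2 + (118/3)x - 40
check: K g = 10x^2 - 20x + 58/3
so K g − (-1/2)·g = (5/3)x^3 - (1/3)x - 2/3 = f ✓

the image equals g(x) = (10/3)x^3 - 20x^2 + (118/3)x - 40


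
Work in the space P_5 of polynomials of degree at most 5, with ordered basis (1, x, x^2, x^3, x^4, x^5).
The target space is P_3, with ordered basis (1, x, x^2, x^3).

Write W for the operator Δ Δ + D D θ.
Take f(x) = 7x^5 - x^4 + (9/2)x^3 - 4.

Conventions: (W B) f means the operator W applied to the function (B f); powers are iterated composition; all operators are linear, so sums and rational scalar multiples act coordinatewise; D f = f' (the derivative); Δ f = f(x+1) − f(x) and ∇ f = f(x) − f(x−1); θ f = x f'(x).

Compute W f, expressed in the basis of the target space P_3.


the result is g(x) = 840x^3 + 360x^2 + 574x + 223

Δ f = 35x^4 + 66x^3 + (155/2)x^2 + (89/2)x + 21/2
Δ Δ f = 140x^3 + 408x^2 + 493x + 223
θ f = 35x^5 - 4x^4 + (27/2)x^3
D θ f = 175x^4 - 16x^3 + (81/2)x^2
D D θ f = 700x^3 - 48x^2 + 81x
(Δ Δ + D D θ) f = 840x^3 + 360x^2 + 574x + 223


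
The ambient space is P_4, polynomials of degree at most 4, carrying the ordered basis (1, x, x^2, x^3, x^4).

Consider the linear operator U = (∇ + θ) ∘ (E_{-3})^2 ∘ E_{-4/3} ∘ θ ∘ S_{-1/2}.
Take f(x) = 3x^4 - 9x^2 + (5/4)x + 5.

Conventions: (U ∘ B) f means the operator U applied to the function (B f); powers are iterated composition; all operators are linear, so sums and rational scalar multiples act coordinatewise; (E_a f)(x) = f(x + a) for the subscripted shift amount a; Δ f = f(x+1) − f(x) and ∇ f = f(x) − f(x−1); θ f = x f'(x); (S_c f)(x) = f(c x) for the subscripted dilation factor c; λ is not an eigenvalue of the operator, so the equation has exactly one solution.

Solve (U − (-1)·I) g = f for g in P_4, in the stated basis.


the result is g(x) = (3/2)x^4 - 252x^3 + (14635/8)x^2 + (79045/36)x - 181817/144

write g with unknown coordinates in the stated basis and equate coefficients in (U − (-1)·I) g = f
solving from the highest basis element down gives g = (3/2)x^4 - 252x^3 + (14635/8)x^2 + (79045/36)x - 181817/144
check: U g = (3/2)x^4 + 252x^3 - (14707/8)x^2 - (19750/9)x + 182537/144
so U g − (-1)·g = 3x^4 - 9x^2 + (5/4)x + 5 = f ✓


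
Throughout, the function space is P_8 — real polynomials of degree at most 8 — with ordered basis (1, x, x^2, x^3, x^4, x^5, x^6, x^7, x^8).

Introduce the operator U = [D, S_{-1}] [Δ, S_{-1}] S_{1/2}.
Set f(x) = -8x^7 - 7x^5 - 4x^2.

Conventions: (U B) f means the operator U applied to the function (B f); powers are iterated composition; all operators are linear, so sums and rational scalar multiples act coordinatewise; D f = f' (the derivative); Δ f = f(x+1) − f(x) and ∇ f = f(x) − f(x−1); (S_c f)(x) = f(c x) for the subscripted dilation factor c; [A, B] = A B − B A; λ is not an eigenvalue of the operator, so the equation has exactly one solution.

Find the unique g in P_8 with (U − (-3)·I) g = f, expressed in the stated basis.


write g with unknown coordinates in the stated basis and equate coefficients in (U − (-3)·I) g = f
solving from the highest basis element down gives g = -(8/3)x^7 - (7/2)x^5 - (245/36)x^3 - (4/3)x^2 - (98/9)x - 8/9
check: U g = (7/2)x^5 + (245/12)x^3 + (98/3)x + 8/3
so U g − (-3)·g = -8x^7 - 7x^5 - 4x^2 = f ✓

the image equals g(x) = -(8/3)x^7 - (7/2)x^5 - (245/36)x^3 - (4/3)x^2 - (98/9)x - 8/9


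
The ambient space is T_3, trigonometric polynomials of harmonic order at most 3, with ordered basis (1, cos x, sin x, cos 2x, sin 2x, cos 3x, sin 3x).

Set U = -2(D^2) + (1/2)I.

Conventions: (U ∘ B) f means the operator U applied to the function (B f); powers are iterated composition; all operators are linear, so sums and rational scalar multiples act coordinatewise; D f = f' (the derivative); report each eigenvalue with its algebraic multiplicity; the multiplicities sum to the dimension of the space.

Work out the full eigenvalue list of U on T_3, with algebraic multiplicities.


λ = 1/2 (multiplicity 1), λ = 5/2 (multiplicity 2), λ = 17/2 (multiplicity 2), λ = 37/2 (multiplicity 2)

image of 1: 1/2
image of cos x: (5/2)cos x
image of sin x: (5/2)sin x
image of cos 2x: (17/2)cos 2x
image of sin 2x: (17/2)sin 2x
image of cos 3x: (37/2)cos 3x
image of sin 3x: (37/2)sin 3x
the matrix is diagonal; its diagonal is (1/2, 5/2, 5/2, 17/2, 17/2, 37/2, 37/2)
for a triangular matrix the eigenvalues are the diagonal entries, with algebraic multiplicity their repetition count


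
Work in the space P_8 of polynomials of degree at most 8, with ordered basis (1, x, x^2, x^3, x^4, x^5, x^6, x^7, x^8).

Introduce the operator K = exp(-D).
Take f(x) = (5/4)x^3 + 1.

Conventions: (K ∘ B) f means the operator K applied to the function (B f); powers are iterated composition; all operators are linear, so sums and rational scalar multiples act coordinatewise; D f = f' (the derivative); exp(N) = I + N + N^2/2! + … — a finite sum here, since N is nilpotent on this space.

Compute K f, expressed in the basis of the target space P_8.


the result is g(x) = (5/4)x^3 - (15/4)x^2 + (15/4)x - 1/4

order-1 term: -(15/4)x^2
order-2 term: (15/4)x
order-3 term: -5/4
the series for exp(-D) f terminates at order 3
exp(-D) f = (5/4)x^3 - (15/4)x^2 + (15/4)x - 1/4


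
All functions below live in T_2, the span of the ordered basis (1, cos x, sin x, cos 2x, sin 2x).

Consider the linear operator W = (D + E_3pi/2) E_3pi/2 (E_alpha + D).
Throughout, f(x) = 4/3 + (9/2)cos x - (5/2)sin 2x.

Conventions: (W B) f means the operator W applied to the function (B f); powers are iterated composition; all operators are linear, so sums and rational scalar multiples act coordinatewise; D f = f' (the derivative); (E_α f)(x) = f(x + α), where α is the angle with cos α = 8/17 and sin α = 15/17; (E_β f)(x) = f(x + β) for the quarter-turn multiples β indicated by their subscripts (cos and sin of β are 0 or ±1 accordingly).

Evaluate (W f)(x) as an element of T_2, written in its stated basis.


E_alpha f = 4/3 + (36/17)cos x - (135/34)sin x - (600/289)cos 2x + (805/578)sin 2x
D f = -(9/2)sin x - 5cos 2x
(E_alpha + D) f = 4/3 + (36/17)cos x - (144/17)sin x - (2045/289)cos 2x + (805/578)sin 2x
E_3pi/2 (E_alpha + D) f = 4/3 + (144/17)cos x + (36/17)sin x + (2045/289)cos 2x - (805/578)sin 2x
D E_3pi/2 (E_alpha + D) f = (36/17)cos x - (144/17)sin x - (805/289)cos 2x - (4090/289)sin 2x
E_3pi/2 E_3pi/2 (E_alpha + D) f = 4/3 - (36/17)cos x + (144/17)sin x - (2045/289)cos 2x + (805/578)sin 2x
(D + E_3pi/2) E_3pi/2 (E_alpha + D) f = 4/3 - (2850/289)cos 2x - (7375/578)sin 2x

the image equals g(x) = 4/3 - (2850/289)cos 2x - (7375/578)sin 2x


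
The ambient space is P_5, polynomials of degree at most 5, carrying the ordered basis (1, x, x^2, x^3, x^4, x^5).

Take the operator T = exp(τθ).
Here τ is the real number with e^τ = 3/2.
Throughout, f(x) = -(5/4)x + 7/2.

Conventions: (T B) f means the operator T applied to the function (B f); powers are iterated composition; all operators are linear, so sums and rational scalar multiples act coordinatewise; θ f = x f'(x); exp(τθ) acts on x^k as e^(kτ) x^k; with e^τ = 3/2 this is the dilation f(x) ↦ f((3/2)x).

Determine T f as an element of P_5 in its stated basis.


exp(τθ) x^k = e^(kτ) x^k; with e^τ = 3/2 this sends x^k to (3/2)^k x^k
x ↦ 3/2 x
applying this coordinatewise to f: exp(τθ) f = -(15/8)x + 7/2

the result is g(x) = -(15/8)x + 7/2


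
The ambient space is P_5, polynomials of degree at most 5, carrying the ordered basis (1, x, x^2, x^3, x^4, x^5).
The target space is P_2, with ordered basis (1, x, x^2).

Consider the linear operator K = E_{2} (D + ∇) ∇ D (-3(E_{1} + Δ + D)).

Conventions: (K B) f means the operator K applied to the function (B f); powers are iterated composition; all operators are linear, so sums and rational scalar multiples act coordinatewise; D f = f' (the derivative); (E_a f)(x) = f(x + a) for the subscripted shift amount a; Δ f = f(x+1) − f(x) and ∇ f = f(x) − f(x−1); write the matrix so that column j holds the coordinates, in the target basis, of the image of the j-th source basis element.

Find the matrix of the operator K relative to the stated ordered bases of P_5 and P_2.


image of 1: 0
image of x: 0
image of x^2: 0
image of x^3: -36
image of x^4: -144x - 612
image of x^5: -360x^2 - 3060x - 4050
each image's coordinates form column j of the matrix

the matrix is [[0, 0, 0, -36, -612, -4050]; [0, 0, 0, 0, -144, -3060]; [0, 0, 0, 0, 0, -360]] (rows listed top to bottom)


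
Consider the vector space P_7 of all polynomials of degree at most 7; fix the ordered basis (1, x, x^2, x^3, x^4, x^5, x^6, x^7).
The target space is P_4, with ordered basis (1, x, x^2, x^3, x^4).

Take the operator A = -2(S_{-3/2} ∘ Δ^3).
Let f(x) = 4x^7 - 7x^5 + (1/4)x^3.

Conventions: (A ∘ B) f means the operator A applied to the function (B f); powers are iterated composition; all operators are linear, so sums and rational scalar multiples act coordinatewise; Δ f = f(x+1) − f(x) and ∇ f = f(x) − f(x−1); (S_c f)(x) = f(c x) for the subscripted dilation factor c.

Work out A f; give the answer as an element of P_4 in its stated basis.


g(x) = -8505x^4 + 34020x^3 - 54810x^2 + 41580x - 12351

Δ f = 28x^6 + 84x^5 + 105x^4 + 70x^3 + (59/4)x^2 - (25/4)x - 11/4
Δ Δ f = 168x^5 + 840x^4 + 1820x^3 + 2100x^2 + (2495/2)x + 591/2
Δ Δ Δ f = 840x^4 + 5040x^3 + 12180x^2 + 13860x + 12351/2
S_{-3/2} Δ^3 f = (8505/2)x^4 - 17010x^3 + 27405x^2 - 20790x + 12351/2
(-2(S_{-3/2} ∘ Δ^3)) f = -8505x^4 + 34020x^3 - 54810x^2 + 41580x - 12351


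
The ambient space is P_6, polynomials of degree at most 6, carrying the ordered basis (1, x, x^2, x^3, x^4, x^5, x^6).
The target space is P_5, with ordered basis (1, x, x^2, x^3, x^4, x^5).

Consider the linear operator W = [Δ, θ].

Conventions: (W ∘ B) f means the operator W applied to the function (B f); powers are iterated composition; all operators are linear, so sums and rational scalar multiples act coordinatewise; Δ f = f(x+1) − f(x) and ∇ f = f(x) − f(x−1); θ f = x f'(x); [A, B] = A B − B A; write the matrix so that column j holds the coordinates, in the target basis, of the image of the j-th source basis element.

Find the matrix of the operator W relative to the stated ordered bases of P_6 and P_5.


image of 1: 0
image of x: 1
image of x^2: 2x + 2
image of x^3: 3x^2 + 6x + 3
image of x^4: 4x^3 + 12x^2 + 12x + 4
image of x^5: 5x^4 + 20x^3 + 30x^2 + 20x + 5
image of x^6: 6x^5 + 30x^4 + 60x^3 + 60x^2 + 30x + 6
each image's coordinates form column j of the matrix

the matrix is [[0, 1, 2, 3, 4, 5, 6]; [0, 0, 2, 6, 12, 20, 30]; [0, 0, 0, 3, 12, 30, 60]; [0, 0, 0, 0, 4, 20, 60]; [0, 0, 0, 0, 0, 5, 30]; [0, 0, 0, 0, 0, 0, 6]] (rows listed top to bottom)


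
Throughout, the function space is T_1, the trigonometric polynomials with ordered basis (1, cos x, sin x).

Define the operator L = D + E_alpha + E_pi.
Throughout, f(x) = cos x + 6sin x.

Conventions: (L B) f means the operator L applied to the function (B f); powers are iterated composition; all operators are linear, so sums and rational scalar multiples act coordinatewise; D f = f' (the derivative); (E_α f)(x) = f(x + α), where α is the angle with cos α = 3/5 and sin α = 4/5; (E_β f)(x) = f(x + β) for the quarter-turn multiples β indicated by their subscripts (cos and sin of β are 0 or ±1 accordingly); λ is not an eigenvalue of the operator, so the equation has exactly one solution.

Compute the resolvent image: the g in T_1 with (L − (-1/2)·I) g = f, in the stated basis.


write g with unknown coordinates in the stated basis and equate coefficients in (L − (-1/2)·I) g = f
solving from the highest basis element down gives g = -(214/65)cos x + (48/65)sin x
check: L g = (172/65)cos x + (366/65)sin x
so L g − (-1/2)·g = cos x + 6sin x = f ✓

g(x) = -(214/65)cos x + (48/65)sin x


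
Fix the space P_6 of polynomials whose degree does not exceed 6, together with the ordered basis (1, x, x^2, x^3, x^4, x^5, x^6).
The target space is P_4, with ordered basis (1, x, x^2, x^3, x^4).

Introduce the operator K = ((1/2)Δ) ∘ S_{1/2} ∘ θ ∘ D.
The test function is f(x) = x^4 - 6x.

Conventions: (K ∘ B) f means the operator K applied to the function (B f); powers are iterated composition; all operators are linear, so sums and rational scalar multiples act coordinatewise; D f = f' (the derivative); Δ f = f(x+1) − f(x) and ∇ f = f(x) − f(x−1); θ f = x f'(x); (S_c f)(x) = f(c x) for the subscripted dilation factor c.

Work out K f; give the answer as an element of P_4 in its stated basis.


the result is g(x) = (9/4)x^2 + (9/4)x + 3/4

D f = 4x^3 - 6
θ D f = 12x^3
S_{1/2} θ D f = (3/2)x^3
Δ (S_{1/2} ∘ θ) D f = (9/2)x^2 + (9/2)x + 3/2
((1/2)Δ) (S_{1/2} ∘ θ) D f = (9/4)x^2 + (9/4)x + 3/4


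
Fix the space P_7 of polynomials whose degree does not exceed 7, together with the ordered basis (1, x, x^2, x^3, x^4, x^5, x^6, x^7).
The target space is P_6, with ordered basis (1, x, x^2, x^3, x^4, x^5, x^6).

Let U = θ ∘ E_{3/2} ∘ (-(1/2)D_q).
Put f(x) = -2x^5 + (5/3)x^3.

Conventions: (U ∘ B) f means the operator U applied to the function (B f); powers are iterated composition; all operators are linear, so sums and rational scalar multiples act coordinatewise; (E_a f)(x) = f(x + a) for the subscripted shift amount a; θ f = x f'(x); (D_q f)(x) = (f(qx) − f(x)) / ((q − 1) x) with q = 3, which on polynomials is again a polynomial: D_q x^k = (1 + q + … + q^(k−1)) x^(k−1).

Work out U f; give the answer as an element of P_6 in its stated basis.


D_q f = -242x^4 + (65/3)x^2
(-(1/2)D_q) f = 121x^4 - (65/6)x^2
E_{3/2} (-(1/2)D_q) f = 121x^4 + 726x^3 + (4868/3)x^2 + 1601x + 9411/16
θ E_{3/2} (-(1/2)D_q) f = 484x^4 + 2178x^3 + (9736/3)x^2 + 1601x

the result is g(x) = 484x^4 + 2178x^3 + (9736/3)x^2 + 1601x


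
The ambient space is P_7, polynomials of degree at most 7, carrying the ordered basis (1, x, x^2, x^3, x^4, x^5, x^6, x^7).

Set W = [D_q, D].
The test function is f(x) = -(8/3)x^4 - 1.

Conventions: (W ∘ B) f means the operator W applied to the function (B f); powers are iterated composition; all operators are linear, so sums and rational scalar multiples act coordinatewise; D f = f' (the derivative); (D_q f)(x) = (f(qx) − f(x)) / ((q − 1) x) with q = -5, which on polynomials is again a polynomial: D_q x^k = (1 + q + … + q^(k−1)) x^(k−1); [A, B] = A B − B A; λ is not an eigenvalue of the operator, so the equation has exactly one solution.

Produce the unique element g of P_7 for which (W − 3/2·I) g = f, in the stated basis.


the result is g(x) = (16/9)x^4 + (1408/3)x^2 + 1878

write g with unknown coordinates in the stated basis and equate coefficients in (W − 3/2·I) g = f
solving from the highest basis element down gives g = (16/9)x^4 + (1408/3)x^2 + 1878
check: W g = 704x^2 + 2816
so W g − 3/2·g = -(8/3)x^4 - 1 = f ✓


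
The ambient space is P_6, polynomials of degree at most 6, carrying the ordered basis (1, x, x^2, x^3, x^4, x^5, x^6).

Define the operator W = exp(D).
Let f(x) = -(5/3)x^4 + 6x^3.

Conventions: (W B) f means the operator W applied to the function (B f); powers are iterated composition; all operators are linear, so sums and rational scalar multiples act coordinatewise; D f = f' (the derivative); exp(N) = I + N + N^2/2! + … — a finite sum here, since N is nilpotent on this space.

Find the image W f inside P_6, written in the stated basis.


the result is g(x) = -(5/3)x^4 - (2/3)x^3 + 8x^2 + (34/3)x + 13/3

order-1 term: -(20/3)x^3 + 18x^2
order-2 term: -10x^2 + 18x
order-3 term: -(20/3)x + 6
order-4 term: -5/3
the series for exp(D) f terminates at order 4
exp(D) f = -(5/3)x^4 - (2/3)x^3 + 8x^2 + (34/3)x + 13/3


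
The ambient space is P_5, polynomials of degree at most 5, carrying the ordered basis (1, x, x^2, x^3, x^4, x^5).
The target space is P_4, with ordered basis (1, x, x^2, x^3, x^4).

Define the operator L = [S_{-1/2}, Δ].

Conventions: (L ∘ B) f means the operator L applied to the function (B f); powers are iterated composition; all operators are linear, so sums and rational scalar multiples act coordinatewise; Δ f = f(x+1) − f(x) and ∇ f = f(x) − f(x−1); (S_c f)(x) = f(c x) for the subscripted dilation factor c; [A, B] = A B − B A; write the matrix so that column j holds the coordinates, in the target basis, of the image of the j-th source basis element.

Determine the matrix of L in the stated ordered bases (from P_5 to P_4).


the matrix is [[0, 3/2, 3/4, 9/8, 15/16, 33/32]; [0, 0, -3/2, -9/8, -9/4, -75/32]; [0, 0, 0, 9/8, 9/8, 45/16]; [0, 0, 0, 0, -3/4, -15/16]; [0, 0, 0, 0, 0, 15/32]] (rows listed top to bottom)

image of 1: 0
image of x: 3/2
image of x^2: -(3/2)x + 3/4
image of x^3: (9/8)x^2 - (9/8)x + 9/8
image of x^4: -(3/4)x^3 + (9/8)x^2 - (9/4)x + 15/16
image of x^5: (15/32)x^4 - (15/16)x^3 + (45/16)x^2 - (75/32)x + 33/32
each image's coordinates form column j of the matrix


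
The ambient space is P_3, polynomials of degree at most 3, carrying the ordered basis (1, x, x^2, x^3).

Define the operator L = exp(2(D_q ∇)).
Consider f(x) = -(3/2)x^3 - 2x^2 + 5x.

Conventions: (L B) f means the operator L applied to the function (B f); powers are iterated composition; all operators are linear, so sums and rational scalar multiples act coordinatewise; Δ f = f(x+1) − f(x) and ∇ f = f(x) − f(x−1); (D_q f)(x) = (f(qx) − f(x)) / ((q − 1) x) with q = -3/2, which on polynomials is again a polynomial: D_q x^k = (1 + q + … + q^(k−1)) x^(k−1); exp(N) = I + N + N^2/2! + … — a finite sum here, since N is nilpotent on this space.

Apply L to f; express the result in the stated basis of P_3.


order-1 term: (9/2)x + 1
the series for exp(2(D_q ∇)) f terminates at order 1
exp(2(D_q ∇)) f = -(3/2)x^3 - 2x^2 + (19/2)x + 1

g(x) = -(3/2)x^3 - 2x^2 + (19/2)x + 1


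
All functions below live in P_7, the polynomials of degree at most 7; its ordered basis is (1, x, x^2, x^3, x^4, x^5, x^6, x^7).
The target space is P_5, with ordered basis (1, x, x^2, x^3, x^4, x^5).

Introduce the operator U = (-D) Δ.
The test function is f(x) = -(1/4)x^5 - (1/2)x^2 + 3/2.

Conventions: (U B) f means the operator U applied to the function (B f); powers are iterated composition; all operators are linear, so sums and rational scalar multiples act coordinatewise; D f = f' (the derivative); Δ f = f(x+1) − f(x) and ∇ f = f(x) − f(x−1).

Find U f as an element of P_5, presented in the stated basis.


Δ f = -(5/4)x^4 - (5/2)x^3 - (5/2)x^2 - (9/4)x - 3/4
D Δ f = -5x^3 - (15/2)x^2 - 5x - 9/4
(-D) Δ f = 5x^3 + (15/2)x^2 + 5x + 9/4

g(x) = 5x^3 + (15/2)x^2 + 5x + 9/4


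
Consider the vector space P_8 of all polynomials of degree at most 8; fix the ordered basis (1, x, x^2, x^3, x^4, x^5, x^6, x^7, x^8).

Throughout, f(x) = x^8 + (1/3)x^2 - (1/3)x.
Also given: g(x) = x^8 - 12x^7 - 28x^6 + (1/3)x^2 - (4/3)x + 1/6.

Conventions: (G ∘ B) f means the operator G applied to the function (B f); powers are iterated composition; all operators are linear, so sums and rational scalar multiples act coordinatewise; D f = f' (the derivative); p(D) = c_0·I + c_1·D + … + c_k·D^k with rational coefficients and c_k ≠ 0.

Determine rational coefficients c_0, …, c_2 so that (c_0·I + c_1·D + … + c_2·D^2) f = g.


p(D) = I − (3/2)·D − (1/2)·D^2, i.e. c_0 = 1, c_1 = -3/2, c_2 = -1/2

D^0 f = x^8 + (1/3)x^2 - (1/3)x
D^1 f = 8x^7 + (2/3)x - 1/3
D^2 f = 56x^6 + 2/3
matching coefficients of g against c_0 f + c_1 Df + … from the top degree down determines the c_i
solution: c_0 = 1, c_1 = -3/2, c_2 = -1/2


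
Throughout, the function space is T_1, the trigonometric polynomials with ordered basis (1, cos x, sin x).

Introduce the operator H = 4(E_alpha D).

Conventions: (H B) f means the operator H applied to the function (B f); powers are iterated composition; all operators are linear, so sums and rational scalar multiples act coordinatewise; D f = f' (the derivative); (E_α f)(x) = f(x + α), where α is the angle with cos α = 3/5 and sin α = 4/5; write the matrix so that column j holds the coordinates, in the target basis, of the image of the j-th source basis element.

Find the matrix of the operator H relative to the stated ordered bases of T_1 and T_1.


the matrix is [[0, 0, 0]; [0, -16/5, 12/5]; [0, -12/5, -16/5]] (rows listed top to bottom)

image of 1: 0
image of cos x: -(16/5)cos x - (12/5)sin x
image of sin x: (12/5)cos x - (16/5)sin x
each image's coordinates form column j of the matrix


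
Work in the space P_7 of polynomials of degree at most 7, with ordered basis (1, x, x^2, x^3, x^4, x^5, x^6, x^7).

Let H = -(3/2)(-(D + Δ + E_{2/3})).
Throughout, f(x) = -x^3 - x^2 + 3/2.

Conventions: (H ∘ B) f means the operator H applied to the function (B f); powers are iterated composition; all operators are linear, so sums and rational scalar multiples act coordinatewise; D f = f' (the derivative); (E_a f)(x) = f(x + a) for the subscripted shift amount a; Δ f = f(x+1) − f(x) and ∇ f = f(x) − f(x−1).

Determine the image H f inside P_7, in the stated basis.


D f = -3x^2 - 2x
Δ f = -3x^2 - 5x - 2
E_{2/3} f = -x^3 - 3x^2 - (8/3)x + 41/54
(D + Δ + E_{2/3}) f = -x^3 - 9x^2 - (29/3)x - 67/54
(-(D + Δ + E_{2/3})) f = x^3 + 9x^2 + (29/3)x + 67/54
(-(3/2)(-(D + Δ + E_{2/3}))) f = -(3/2)x^3 - (27/2)x^2 - (29/2)x - 67/36

the result is g(x) = -(3/2)x^3 - (27/2)x^2 - (29/2)x - 67/36


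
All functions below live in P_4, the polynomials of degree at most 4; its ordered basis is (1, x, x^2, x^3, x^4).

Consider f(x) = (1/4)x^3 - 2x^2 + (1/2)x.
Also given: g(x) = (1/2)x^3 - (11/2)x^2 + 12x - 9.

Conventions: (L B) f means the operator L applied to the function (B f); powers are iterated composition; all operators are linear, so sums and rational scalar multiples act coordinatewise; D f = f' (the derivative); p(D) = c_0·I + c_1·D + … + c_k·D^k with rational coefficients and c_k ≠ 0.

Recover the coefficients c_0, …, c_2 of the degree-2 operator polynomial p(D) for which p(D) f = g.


D^0 f = (1/4)x^3 - 2x^2 + (1/2)x
D^1 f = (3/4)x^2 - 4x + 1/2
D^2 f = (3/2)x - 4
matching coefficients of g against c_0 f + c_1 Df + … from the top degree down determines the c_i
solution: c_0 = 2, c_1 = -2, c_2 = 2

c_0 = 2, c_1 = -2, c_2 = 2


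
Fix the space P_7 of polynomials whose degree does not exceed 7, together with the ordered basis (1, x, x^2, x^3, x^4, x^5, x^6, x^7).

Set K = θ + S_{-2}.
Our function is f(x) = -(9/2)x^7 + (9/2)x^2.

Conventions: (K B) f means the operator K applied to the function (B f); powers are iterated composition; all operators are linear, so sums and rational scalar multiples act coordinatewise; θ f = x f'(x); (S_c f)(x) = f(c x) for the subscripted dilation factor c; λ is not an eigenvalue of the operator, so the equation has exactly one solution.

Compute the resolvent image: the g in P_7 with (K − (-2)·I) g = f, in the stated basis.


write g with unknown coordinates in the stated basis and equate coefficients in (K − (-2)·I) g = f
solving from the highest basis element down gives g = (9/238)x^7 + (9/16)x^2
check: K g = -(1089/238)x^7 + (27/8)x^2
so K g − (-2)·g = -(9/2)x^7 + (9/2)x^2 = f ✓

the result is g(x) = (9/238)x^7 + (9/16)x^2


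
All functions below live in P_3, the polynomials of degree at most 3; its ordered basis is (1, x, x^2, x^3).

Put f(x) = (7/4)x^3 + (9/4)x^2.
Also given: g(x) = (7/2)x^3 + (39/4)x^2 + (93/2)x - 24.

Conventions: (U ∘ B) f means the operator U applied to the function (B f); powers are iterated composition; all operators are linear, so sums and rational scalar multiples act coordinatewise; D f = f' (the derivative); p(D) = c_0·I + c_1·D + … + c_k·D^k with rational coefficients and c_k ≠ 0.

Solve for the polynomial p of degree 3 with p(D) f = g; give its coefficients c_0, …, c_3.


c_0 = 2, c_1 = 1, c_2 = 4, c_3 = -4

D^0 f = (7/4)x^3 + (9/4)x^2
D^1 f = (21/4)x^2 + (9/2)x
D^2 f = (21/2)x + 9/2
D^3 f = 21/2
matching coefficients of g against c_0 f + c_1 Df + … from the top degree down determines the c_i
solution: c_0 = 2, c_1 = 1, c_2 = 4, c_3 = -4


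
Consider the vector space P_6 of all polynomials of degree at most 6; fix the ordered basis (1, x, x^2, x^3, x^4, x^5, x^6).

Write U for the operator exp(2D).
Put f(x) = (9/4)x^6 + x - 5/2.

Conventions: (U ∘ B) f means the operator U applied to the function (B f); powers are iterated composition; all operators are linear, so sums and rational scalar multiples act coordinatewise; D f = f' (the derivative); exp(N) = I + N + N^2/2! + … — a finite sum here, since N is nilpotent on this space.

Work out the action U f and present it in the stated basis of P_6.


order-1 term: 27x^5 + 2
order-2 term: 135x^4
order-3 term: 360x^3
order-4 term: 540x^2
order-5 term: 432x
order-6 term: 144
the series for exp(2D) f terminates at order 6
exp(2D) f = (9/4)x^6 + 27x^5 + 135x^4 + 360x^3 + 540x^2 + 433x + 287/2

the result is g(x) = (9/4)x^6 + 27x^5 + 135x^4 + 360x^3 + 540x^2 + 433x + 287/2


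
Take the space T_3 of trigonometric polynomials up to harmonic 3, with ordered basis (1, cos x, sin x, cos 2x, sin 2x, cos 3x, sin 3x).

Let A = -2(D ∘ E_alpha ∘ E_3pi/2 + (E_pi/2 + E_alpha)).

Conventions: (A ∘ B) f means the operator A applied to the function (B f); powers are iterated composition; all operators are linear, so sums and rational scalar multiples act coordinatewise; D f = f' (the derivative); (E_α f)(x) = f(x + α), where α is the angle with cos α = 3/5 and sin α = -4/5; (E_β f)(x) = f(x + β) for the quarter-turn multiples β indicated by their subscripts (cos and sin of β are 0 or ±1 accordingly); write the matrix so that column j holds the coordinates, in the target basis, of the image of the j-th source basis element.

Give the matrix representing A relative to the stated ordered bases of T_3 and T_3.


image of 1: -4
image of cos x: -(12/5)cos x - (6/5)sin x
image of sin x: (6/5)cos x - (12/5)sin x
image of cos 2x: (32/5)cos 2x - (4/5)sin 2x
image of sin 2x: (4/5)cos 2x + (32/5)sin 2x
image of cos 3x: -(468/125)cos 3x - (74/125)sin 3x
image of sin 3x: (74/125)cos 3x - (468/125)sin 3x
each image's coordinates form column j of the matrix

the matrix is [[-4, 0, 0, 0, 0, 0, 0]; [0, -12/5, 6/5, 0, 0, 0, 0]; [0, -6/5, -12/5, 0, 0, 0, 0]; [0, 0, 0, 32/5, 4/5, 0, 0]; [0, 0, 0, -4/5, 32/5, 0, 0]; [0, 0, 0, 0, 0, -468/125, 74/125]; [0, 0, 0, 0, 0, -74/125, -468/125]] (rows listed top to bottom)


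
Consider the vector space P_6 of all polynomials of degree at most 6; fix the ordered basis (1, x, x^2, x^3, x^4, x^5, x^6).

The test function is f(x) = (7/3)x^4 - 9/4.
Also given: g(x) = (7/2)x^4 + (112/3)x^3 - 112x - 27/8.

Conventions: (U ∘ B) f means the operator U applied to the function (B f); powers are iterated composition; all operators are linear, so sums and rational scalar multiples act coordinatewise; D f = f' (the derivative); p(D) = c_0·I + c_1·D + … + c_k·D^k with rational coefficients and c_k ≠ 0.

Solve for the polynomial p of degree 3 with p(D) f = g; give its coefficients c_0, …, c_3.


c_0 = 3/2, c_1 = 4, c_2 = 0, c_3 = -2

D^0 f = (7/3)x^4 - 9/4
D^1 f = (28/3)x^3
D^2 f = 28x^2
D^3 f = 56x
matching coefficients of g against c_0 f + c_1 Df + … from the top degree down determines the c_i
solution: c_0 = 3/2, c_1 = 4, c_2 = 0, c_3 = -2


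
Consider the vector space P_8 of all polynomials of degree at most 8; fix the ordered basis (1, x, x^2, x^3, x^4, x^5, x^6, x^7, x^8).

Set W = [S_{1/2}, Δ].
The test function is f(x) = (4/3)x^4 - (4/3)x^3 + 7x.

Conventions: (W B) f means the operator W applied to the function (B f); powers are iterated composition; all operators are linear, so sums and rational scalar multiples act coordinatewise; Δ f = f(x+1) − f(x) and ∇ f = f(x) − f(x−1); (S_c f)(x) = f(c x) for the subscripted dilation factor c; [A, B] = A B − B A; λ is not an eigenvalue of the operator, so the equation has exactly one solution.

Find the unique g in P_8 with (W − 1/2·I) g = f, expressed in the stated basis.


the image equals g(x) = -(8/3)x^4 + (4/3)x^3 - 5x^2 - (76/3)x - 71/2

write g with unknown coordinates in the stated basis and equate coefficients in (W − 1/2·I) g = f
solving from the highest basis element down gives g = -(8/3)x^4 + (4/3)x^3 - 5x^2 - (76/3)x - 71/2
check: W g = -(2/3)x^3 - (5/2)x^2 - (17/3)x - 71/4
so W g − 1/2·g = (4/3)x^4 - (4/3)x^3 + 7x = f ✓


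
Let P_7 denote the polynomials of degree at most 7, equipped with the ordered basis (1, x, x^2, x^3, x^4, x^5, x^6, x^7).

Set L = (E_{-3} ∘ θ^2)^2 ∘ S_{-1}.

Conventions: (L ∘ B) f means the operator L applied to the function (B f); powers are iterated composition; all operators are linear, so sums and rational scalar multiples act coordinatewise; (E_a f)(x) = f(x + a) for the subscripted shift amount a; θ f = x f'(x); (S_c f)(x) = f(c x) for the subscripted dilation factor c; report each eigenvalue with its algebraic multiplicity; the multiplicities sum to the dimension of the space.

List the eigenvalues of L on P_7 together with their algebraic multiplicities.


image of 1: 0
image of x: -x + 3
image of x^2: 16x^2 - 120x + 216
image of x^3: -81x^3 + 1053x^2 - 4374x + 5832
image of x^4: 256x^4 - 4800x^3 + 32832x^2 - 96768x + 103680
image of x^5: -625x^5 + 15375x^4 - 148500x^3 + 702000x^2 - 1620000x + 1458000
image of x^6: 1296x^6 - 39528x^5 + 495720x^4 - 3265920x^3 + 11897280x^2 - 22674816x + 17635968
image of x^7: -2401x^7 + 87465x^6 - 1352106x^5 + 11483640x^4 - 57788640x^3 + 172032336x^2 - 280052640x + 192036096
the matrix is upper triangular; its diagonal is (0, -1, 16, -81, 256, -625, 1296, -2401)
for a triangular matrix the eigenvalues are the diagonal entries, with algebraic multiplicity their repetition count

λ = -2401 (multiplicity 1), λ = -625 (multiplicity 1), λ = -81 (multiplicity 1), λ = -1 (multiplicity 1), λ = 0 (multiplicity 1), λ = 16 (multiplicity 1), λ = 256 (multiplicity 1), λ = 1296 (multiplicity 1)
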